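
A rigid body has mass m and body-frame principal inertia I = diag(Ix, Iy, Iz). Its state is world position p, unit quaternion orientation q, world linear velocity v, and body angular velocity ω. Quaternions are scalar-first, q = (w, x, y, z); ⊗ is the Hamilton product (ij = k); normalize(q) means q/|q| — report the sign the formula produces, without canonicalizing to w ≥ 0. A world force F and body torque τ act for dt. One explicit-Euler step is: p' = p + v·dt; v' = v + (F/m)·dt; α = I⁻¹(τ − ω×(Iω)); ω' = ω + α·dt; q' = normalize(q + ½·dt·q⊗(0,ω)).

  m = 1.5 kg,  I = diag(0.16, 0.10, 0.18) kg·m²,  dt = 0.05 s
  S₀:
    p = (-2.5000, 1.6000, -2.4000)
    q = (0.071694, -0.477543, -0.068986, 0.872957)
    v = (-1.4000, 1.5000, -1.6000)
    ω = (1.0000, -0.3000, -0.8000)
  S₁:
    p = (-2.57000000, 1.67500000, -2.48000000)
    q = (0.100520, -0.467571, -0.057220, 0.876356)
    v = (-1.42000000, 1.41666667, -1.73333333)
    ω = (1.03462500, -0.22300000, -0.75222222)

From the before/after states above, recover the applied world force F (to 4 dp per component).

v₁ − v₀ = (-0.02000000, -0.08333333, -0.13333333)
m·(v₁−v₀)/dt = (-0.6000, -2.5000, -4.0000)

F = (-0.6000, -2.5000, -4.0000)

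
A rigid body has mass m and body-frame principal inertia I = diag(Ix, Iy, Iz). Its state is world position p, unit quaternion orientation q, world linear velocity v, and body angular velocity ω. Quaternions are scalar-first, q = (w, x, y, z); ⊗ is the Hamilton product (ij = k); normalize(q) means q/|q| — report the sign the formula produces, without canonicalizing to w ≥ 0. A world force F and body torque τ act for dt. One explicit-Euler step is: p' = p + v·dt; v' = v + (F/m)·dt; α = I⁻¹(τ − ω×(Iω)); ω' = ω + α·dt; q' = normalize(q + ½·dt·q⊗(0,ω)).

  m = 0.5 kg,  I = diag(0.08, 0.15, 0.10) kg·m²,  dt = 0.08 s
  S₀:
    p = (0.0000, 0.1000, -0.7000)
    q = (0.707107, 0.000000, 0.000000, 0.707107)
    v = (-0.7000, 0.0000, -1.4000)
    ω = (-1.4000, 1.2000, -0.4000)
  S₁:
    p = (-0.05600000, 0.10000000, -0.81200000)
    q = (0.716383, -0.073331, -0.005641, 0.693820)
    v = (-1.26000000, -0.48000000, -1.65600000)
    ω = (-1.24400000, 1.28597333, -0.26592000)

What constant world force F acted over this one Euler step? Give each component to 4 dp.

velocity change Δv = (-0.56000000, -0.48000000, -0.25600000)
m·(v₁−v₀)/dt = (-3.5000, -3.0000, -1.6000)

F = (-3.5000, -3.0000, -1.6000)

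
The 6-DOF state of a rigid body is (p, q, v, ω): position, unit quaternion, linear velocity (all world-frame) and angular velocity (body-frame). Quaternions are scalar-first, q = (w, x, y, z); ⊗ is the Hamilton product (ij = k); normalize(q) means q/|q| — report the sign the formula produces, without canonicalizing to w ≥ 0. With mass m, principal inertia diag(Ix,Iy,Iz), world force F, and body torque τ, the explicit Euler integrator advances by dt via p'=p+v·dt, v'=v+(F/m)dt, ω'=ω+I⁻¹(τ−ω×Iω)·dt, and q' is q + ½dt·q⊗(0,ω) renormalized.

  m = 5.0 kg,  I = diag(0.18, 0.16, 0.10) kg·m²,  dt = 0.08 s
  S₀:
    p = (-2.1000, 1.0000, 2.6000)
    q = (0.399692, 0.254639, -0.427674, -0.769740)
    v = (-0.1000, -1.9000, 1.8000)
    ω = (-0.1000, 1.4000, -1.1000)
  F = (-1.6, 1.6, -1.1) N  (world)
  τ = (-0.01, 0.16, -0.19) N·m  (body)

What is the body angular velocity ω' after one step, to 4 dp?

ω' = (-0.1455, 1.4756, -1.2542)

precession coupling ω×(Iω) = (0.0924, 0.0088, 0.0028)
α = I⁻¹(τ − ω×Iω) = (-0.5689, 0.9450, -1.9280)
new body rate ω' = (-0.1455, 1.4756, -1.2542)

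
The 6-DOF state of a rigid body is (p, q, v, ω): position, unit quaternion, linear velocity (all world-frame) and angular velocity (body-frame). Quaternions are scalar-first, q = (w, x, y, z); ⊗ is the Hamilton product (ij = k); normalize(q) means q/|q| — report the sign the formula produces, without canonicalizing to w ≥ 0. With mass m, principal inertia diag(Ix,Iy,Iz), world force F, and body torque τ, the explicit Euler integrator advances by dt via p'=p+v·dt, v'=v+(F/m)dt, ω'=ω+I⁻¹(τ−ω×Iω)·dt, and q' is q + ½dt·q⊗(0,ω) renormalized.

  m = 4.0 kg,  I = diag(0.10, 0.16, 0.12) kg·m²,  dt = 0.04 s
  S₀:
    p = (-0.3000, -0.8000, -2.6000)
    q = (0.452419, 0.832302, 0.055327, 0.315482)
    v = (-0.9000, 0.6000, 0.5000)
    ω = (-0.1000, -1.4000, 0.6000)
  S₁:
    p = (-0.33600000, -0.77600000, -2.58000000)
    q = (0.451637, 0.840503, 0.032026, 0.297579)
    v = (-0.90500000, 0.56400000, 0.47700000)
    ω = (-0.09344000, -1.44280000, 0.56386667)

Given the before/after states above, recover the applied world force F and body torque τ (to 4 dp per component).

v₁ − v₀ = (-0.00500000, -0.03600000, -0.02300000)
applied force F = (-0.5000, -3.6000, -2.3000)
Δω = ω₁−ω₀ = (0.00656000, -0.04280000, -0.03613333)
gyro term ω₀×Iω₀ = (0.0336, 0.0012, 0.0084)
applied torque τ = (0.0500, -0.1700, -0.1000)

F = (-0.5000, -3.6000, -2.3000)
τ = (0.0500, -0.1700, -0.1000)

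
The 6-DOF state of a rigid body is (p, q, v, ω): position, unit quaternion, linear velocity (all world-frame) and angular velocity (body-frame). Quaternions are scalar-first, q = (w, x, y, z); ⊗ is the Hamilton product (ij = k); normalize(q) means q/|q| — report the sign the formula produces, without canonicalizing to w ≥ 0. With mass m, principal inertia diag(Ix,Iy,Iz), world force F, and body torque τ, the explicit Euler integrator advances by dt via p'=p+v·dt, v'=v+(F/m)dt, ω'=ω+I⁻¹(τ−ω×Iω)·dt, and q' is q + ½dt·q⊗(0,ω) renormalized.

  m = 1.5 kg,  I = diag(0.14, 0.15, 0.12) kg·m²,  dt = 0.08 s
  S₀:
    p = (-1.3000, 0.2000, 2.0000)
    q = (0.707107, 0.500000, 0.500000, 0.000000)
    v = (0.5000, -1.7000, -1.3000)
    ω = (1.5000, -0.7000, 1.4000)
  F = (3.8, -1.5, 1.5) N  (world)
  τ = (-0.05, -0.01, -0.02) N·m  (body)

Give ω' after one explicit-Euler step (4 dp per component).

precession coupling ω×(Iω) = (0.0294, 0.0420, -0.0105)
angular accel α = (-0.5671, -0.3467, -0.0792)
new body rate ω' = (1.4546, -0.7277, 1.3937)

ω' = (1.4546, -0.7277, 1.3937)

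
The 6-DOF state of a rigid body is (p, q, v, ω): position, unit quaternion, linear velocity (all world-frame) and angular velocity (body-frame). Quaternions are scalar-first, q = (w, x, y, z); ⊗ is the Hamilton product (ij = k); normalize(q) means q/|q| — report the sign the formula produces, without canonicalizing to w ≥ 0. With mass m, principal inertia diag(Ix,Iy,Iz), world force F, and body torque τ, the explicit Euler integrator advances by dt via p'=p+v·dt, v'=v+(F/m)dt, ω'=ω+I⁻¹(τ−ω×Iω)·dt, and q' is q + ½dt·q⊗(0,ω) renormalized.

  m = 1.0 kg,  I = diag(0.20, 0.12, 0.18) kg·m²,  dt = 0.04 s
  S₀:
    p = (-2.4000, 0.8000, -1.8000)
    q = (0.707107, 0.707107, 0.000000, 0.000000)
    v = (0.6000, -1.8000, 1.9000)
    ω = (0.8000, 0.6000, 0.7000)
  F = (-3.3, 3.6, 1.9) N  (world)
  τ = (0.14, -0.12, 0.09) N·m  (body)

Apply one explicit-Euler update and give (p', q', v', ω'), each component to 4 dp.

ω×(Iω) gyroscopic = (0.0252, 0.0112, -0.0384)
α = I⁻¹(τ − ω×Iω) = (0.5740, -1.0933, 0.7133)
ω + α·dt = (0.8230, 0.5563, 0.7285)
q⊗(0,ω) = (-0.5656856, 0.5656856, -0.0707107, 0.9192391)
updated quaternion q' = (0.6956, 0.7182, -0.0014, 0.0184)
a = (-3.3000, 3.6000, 1.9000)
p' = p + v·dt = (-2.3760, 0.7280, -1.7240)
v' = v + a·dt = (0.4680, -1.6560, 1.9760)

p' = (-2.3760, 0.7280, -1.7240)
q' = (0.6956, 0.7182, -0.0014, 0.0184)
v' = (0.4680, -1.6560, 1.9760)
ω' = (0.8230, 0.5563, 0.7285)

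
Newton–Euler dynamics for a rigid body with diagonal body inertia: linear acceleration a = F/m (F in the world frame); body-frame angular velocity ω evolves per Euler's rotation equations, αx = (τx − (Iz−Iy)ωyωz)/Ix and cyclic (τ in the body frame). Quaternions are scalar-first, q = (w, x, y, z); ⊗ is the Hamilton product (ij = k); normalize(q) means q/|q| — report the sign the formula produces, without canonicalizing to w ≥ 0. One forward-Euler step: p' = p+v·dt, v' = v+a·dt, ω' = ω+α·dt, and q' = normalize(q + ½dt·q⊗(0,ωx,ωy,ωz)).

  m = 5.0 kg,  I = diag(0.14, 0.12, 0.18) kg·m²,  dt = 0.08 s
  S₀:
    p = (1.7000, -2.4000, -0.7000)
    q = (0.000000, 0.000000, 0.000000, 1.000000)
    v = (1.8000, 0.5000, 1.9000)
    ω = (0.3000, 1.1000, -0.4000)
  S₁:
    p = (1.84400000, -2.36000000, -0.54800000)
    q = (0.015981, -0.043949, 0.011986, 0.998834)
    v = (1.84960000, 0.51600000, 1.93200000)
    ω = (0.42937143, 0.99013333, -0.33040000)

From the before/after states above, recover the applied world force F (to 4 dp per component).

F = (3.1000, 1.0000, 2.0000)

velocity change Δv = (0.04960000, 0.01600000, 0.03200000)
m·(v₁−v₀)/dt = (3.1000, 1.0000, 2.0000)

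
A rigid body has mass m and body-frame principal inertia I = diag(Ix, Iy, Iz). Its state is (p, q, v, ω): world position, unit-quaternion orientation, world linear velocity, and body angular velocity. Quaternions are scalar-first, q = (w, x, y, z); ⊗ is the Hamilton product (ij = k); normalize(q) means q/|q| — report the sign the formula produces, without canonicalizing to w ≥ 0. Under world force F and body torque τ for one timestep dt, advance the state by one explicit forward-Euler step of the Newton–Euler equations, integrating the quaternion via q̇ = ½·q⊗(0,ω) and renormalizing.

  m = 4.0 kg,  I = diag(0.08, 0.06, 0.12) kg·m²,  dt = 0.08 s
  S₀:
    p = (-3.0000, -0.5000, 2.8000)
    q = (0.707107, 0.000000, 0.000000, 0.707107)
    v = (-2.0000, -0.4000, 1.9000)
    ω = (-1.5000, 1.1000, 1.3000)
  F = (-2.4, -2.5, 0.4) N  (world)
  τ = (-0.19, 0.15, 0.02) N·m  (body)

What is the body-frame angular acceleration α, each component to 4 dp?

α = (-3.4475, 1.2000, -0.1083)

ω×(Iω) gyroscopic = (0.0858, 0.0780, 0.0330)
(τ − ω×Iω)/I = (-3.4475, 1.2000, -0.1083)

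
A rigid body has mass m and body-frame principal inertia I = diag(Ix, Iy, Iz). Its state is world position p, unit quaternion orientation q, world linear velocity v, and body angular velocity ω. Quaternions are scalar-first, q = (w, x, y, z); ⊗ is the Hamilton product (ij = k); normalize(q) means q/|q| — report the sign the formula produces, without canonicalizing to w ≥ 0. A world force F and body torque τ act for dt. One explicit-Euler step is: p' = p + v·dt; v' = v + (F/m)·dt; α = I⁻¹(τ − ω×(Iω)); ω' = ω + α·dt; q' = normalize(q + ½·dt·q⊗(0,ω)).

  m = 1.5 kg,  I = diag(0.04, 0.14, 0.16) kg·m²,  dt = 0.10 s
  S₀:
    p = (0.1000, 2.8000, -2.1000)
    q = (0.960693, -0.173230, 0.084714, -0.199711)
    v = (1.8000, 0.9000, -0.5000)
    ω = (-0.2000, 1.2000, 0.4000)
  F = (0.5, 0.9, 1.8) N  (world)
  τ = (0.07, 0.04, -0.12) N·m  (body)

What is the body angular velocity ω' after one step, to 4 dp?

precession coupling ω×(Iω) = (0.0096, 0.0096, -0.0240)
α = I⁻¹(τ − ω×Iω) = (1.5100, 0.2171, -0.6000)
new body rate ω' = (-0.0490, 1.2217, 0.3400)

ω' = (-0.0490, 1.2217, 0.3400)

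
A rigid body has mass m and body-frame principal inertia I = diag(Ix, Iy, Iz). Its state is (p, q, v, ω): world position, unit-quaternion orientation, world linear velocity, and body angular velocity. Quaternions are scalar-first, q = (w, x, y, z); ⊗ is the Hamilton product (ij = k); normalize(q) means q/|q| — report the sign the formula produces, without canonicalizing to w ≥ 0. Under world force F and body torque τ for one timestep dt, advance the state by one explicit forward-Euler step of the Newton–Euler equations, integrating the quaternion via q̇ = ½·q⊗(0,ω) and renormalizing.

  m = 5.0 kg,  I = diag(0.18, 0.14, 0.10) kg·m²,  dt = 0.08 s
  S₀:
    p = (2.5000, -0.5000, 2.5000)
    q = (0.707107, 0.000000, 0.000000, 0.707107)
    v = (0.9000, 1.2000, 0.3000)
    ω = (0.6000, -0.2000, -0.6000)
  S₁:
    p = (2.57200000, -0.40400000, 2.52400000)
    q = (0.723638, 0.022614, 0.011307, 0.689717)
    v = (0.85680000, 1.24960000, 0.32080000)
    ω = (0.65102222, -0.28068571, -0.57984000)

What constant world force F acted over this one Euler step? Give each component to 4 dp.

F = (-2.7000, 3.1000, 1.3000)

Δv = v₁−v₀ = (-0.04320000, 0.04960000, 0.02080000)
applied force F = (-2.7000, 3.1000, 1.3000)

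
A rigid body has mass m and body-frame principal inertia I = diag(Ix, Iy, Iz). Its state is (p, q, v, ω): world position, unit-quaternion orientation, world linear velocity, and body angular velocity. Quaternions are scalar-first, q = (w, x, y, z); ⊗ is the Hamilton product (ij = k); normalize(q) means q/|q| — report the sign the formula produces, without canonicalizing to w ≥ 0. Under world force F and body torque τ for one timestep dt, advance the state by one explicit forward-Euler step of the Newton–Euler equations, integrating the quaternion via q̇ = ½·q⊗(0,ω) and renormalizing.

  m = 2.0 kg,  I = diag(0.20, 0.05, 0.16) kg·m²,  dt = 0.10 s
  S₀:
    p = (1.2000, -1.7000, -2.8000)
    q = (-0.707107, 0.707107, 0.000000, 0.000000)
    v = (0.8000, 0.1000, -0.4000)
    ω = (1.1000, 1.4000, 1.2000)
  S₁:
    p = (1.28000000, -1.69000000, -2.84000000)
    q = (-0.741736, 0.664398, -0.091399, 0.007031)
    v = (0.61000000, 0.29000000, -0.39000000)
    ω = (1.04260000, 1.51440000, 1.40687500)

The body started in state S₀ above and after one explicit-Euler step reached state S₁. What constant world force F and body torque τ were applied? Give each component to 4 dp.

F = (-3.8000, 3.8000, 0.2000)
τ = (0.0700, 0.1100, 0.1000)

ω₁ − ω₀ = (-0.05740000, 0.11440000, 0.20687500)
ω₀×(Iω₀) = (0.1848, 0.0528, -0.2310)
I·α + gyro = (0.0700, 0.1100, 0.1000)
Δv = v₁−v₀ = (-0.19000000, 0.19000000, 0.01000000)
F = m·Δv/dt = (-3.8000, 3.8000, 0.2000)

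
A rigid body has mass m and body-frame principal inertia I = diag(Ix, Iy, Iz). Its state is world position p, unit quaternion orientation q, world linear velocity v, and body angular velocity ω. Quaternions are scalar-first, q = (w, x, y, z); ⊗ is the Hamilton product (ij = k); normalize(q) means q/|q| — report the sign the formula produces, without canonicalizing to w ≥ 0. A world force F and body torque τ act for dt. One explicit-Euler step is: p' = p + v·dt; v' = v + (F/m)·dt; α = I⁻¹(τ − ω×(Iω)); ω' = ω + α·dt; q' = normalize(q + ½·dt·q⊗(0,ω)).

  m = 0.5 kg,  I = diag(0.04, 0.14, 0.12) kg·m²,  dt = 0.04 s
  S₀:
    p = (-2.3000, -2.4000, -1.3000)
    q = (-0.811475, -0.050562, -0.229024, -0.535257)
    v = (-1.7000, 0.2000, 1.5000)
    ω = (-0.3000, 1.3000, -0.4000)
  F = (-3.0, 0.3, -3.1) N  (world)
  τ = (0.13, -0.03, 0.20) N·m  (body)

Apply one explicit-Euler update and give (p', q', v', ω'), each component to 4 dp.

(τ − ω×Iω)/I = (2.9900, -0.1457, 1.9917)
new body rate ω' = (-0.1804, 1.2942, -0.3203)
q⊗(0,ω) = (0.0684598, 1.0308862, -0.9145652, 0.1901522)
q' = normalize(q + ½dt·q⊗(0,ω)) = (-0.8098, -0.0299, -0.2472, -0.5312)
linear accel F/m = (-6.0000, 0.6000, -6.2000)
p + v·dt = (-2.3680, -2.3920, -1.2400)
v + (F/m)dt = (-1.9400, 0.2240, 1.2520)

p' = (-2.3680, -2.3920, -1.2400)
q' = (-0.8098, -0.0299, -0.2472, -0.5312)
v' = (-1.9400, 0.2240, 1.2520)
ω' = (-0.1804, 1.2942, -0.3203)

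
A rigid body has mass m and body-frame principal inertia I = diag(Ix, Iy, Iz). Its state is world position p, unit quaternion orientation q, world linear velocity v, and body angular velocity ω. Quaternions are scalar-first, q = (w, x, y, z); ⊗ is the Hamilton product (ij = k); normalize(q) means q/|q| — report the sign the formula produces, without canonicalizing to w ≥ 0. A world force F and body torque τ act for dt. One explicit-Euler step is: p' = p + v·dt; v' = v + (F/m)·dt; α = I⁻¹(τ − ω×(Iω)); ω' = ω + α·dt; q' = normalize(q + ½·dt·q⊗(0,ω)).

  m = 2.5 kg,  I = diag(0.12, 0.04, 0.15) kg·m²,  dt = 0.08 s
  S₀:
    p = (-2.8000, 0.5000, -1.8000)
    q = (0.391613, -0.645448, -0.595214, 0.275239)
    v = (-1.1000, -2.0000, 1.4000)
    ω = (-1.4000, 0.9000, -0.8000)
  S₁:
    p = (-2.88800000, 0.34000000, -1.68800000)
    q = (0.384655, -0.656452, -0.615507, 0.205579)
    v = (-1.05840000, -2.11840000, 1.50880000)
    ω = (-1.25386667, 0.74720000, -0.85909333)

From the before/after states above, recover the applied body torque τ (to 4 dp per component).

τ = (0.1400, -0.1100, -0.0100)

ω₁ − ω₀ = (0.14613333, -0.15280000, -0.05909333)
applied torque τ = (0.1400, -0.1100, -0.0100)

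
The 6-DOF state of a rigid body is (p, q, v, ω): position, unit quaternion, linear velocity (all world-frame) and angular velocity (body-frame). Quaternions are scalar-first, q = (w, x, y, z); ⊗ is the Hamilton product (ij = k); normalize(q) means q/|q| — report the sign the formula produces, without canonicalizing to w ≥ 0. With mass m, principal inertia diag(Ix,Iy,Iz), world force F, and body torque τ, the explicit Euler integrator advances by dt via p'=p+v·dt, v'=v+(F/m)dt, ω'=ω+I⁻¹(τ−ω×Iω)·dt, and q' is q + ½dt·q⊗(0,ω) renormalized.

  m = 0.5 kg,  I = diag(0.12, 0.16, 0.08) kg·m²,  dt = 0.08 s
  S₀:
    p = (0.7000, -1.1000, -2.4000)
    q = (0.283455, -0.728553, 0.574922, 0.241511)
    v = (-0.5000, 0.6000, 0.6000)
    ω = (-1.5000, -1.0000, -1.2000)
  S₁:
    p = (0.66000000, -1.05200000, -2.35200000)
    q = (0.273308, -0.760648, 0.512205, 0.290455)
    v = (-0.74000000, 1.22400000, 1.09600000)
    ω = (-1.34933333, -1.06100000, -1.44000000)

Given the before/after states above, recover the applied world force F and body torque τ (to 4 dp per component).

F = (-1.5000, 3.9000, 3.1000)
τ = (0.1300, -0.0500, -0.1800)

velocity change Δv = (-0.24000000, 0.62400000, 0.49600000)
applied force F = (-1.5000, 3.9000, 3.1000)
ω₁ − ω₀ = (0.15066667, -0.06100000, -0.24000000)
τ = I·(Δω/dt) + ω₀×(Iω₀) = (0.1300, -0.0500, -0.1800)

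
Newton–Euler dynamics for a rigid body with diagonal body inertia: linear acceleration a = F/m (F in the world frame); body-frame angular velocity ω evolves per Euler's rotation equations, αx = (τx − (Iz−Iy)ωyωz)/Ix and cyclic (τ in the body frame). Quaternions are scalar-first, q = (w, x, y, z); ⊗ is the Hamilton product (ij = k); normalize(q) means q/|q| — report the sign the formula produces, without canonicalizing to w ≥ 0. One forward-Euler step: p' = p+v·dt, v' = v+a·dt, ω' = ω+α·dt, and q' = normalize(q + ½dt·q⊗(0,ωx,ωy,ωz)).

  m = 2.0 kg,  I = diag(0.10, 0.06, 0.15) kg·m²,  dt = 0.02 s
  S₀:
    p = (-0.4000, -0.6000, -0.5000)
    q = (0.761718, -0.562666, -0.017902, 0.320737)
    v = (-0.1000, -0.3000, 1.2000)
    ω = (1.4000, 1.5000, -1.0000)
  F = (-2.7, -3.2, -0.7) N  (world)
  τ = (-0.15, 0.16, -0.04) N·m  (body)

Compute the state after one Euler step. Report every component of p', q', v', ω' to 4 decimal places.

α = I⁻¹(τ − ω×Iω) = (-0.1500, 1.5000, 0.2933)
ω' = ω + α·dt = (1.3970, 1.5300, -0.9941)
q⊗(0,ω) = (1.1353224, 0.6032017, 1.0289428, -1.5806542)
updated quaternion q' = (0.7729, -0.5565, -0.0076, 0.3049)
a = (-1.3500, -1.6000, -0.3500)
new position p' = (-0.4020, -0.6060, -0.4760)
new velocity v' = (-0.1270, -0.3320, 1.1930)

p' = (-0.4020, -0.6060, -0.4760)
q' = (0.7729, -0.5565, -0.0076, 0.3049)
v' = (-0.1270, -0.3320, 1.1930)
ω' = (1.3970, 1.5300, -0.9941)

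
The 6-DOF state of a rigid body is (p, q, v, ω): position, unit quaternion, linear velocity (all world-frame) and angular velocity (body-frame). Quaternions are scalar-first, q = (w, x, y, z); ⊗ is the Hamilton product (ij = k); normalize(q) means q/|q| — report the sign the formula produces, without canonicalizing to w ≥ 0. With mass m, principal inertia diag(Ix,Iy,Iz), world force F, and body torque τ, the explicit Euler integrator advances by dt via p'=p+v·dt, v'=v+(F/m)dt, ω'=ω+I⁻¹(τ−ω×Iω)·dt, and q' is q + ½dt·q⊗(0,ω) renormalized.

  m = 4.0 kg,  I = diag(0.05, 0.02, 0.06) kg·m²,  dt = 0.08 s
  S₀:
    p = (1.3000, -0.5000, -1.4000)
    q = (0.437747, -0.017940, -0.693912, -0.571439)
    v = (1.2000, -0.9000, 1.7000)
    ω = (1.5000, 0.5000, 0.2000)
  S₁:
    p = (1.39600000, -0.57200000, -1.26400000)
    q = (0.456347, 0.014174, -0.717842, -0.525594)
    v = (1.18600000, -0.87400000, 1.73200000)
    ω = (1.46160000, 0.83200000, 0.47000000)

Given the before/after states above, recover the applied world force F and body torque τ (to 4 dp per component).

F = (-0.7000, 1.3000, 1.6000)
τ = (-0.0200, 0.0800, 0.1800)

Δv = v₁−v₀ = (-0.01400000, 0.02600000, 0.03200000)
F = m·Δv/dt = (-0.7000, 1.3000, 1.6000)
ω₁ − ω₀ = (-0.03840000, 0.33200000, 0.27000000)
ω₀×(Iω₀) = (0.0040, -0.0030, -0.0225)
τ = I·(Δω/dt) + ω₀×(Iω₀) = (-0.0200, 0.0800, 0.1800)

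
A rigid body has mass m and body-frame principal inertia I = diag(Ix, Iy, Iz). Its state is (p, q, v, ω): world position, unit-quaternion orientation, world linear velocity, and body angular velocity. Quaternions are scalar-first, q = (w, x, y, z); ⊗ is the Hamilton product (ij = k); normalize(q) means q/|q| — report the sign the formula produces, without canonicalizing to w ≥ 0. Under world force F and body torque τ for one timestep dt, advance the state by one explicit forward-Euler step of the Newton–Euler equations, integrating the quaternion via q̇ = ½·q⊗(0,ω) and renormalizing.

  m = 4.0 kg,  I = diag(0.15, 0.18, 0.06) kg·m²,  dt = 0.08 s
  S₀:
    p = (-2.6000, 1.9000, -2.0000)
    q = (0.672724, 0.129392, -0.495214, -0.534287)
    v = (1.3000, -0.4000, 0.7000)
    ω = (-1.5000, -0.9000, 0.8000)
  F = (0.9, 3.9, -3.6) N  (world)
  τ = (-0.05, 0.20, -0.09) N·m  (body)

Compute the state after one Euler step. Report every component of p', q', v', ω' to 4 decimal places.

p' = (-2.4960, 1.8680, -1.9440)
q' = (0.6778, 0.0538, -0.4901, -0.5455)
v' = (1.3180, -0.3220, 0.6280)
ω' = (-1.5727, -0.7631, 0.6260)

a = F/m = (0.2250, 0.9750, -0.9000)
new position p' = (-2.4960, 1.8680, -1.9440)
v + (F/m)dt = (1.3180, -0.3220, 0.6280)
angular accel α = (-0.9093, 1.7111, -2.1750)
ω' = ω + α·dt = (-1.5727, -0.7631, 0.6260)
2q̇ = q⊗(0,ω) = (0.1758250, -1.8861155, 0.0924653, -0.3210946)
q + ½dt·q⊗(0,ω), renormalized = (0.6778, 0.0538, -0.4901, -0.5455)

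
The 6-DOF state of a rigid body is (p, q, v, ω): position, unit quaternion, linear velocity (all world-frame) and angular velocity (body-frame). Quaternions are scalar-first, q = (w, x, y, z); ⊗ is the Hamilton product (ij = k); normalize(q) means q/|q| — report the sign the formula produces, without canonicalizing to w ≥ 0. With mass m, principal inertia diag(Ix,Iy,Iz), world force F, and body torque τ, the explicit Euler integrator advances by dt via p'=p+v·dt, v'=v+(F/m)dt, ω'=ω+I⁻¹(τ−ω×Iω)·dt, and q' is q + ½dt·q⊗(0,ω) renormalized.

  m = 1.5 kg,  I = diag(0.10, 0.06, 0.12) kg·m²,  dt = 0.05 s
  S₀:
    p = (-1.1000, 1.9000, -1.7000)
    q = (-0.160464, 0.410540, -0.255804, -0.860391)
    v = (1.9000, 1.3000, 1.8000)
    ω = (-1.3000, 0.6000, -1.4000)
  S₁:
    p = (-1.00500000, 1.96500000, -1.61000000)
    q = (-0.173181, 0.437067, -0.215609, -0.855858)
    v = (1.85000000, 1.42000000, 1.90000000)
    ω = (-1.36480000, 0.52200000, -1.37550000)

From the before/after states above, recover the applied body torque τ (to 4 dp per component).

rate change Δω = (-0.06480000, -0.07800000, 0.02450000)
τ = I·(Δω/dt) + ω₀×(Iω₀) = (-0.1800, -0.1300, 0.0900)

τ = (-0.1800, -0.1300, 0.0900)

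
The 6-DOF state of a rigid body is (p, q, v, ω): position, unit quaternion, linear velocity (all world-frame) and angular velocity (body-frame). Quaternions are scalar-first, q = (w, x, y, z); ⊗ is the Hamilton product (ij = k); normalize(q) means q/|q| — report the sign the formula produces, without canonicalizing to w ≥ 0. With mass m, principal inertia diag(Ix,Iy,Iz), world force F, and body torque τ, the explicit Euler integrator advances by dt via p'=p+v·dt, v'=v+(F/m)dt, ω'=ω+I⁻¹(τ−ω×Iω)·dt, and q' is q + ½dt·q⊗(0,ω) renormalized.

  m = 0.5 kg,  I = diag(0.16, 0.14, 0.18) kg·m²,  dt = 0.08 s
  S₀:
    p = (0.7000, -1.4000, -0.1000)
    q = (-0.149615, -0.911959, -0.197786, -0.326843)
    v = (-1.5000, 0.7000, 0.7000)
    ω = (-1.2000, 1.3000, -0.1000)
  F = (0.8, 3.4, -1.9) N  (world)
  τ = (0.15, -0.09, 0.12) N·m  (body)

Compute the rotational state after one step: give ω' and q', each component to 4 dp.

gyro term ω×Iω = (-0.0052, -0.0024, 0.0312)
(τ − ω×Iω)/I = (0.9700, -0.6257, 0.4933)
ω' = ω + α·dt = (-1.1224, 1.2499, -0.0605)
q⊗(0,ω) = (-0.8699133, 0.6242125, 0.1065162, -1.4079284)
q + ½dt·q⊗(0,ω), renormalized = (-0.1840, -0.8848, -0.1930, -0.3822)

ω' = (-1.1224, 1.2499, -0.0605)
q' = (-0.1840, -0.8848, -0.1930, -0.3822)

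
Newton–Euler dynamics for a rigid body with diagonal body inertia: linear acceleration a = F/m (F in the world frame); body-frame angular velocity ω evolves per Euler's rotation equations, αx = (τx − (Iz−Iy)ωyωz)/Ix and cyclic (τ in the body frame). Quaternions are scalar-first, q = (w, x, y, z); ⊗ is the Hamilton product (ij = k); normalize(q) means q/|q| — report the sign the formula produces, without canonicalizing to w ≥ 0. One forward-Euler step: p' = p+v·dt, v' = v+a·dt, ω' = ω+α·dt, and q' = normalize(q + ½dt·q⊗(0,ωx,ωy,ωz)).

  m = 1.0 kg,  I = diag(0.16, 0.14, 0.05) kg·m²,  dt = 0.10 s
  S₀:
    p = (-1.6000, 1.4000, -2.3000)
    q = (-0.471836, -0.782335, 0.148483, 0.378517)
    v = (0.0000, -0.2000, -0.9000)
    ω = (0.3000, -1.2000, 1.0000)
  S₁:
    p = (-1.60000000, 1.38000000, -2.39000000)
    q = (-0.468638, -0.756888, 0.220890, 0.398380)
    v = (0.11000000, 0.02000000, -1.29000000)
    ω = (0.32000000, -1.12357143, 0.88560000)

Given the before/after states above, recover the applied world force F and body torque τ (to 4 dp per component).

v₁ − v₀ = (0.11000000, 0.22000000, -0.39000000)
applied force F = (1.1000, 2.2000, -3.9000)
Δω = ω₁−ω₀ = (0.02000000, 0.07642857, -0.11440000)
gyro term ω₀×Iω₀ = (0.1080, 0.0330, 0.0072)
applied torque τ = (0.1400, 0.1400, -0.0500)

F = (1.1000, 2.2000, -3.9000)
τ = (0.1400, 0.1400, -0.0500)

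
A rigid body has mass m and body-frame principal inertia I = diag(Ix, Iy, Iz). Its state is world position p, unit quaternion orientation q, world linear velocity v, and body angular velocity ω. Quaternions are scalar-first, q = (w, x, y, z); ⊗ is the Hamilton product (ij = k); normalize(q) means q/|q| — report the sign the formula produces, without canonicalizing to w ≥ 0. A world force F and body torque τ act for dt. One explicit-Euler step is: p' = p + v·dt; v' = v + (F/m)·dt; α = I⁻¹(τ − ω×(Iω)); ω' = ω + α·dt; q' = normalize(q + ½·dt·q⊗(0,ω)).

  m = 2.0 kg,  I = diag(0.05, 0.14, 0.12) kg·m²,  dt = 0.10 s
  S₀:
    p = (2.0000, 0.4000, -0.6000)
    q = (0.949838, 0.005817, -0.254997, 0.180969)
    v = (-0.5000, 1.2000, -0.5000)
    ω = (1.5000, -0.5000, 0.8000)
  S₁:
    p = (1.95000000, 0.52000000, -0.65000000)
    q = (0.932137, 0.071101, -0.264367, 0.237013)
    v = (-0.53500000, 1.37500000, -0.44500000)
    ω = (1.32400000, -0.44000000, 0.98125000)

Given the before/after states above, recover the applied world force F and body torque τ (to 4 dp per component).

v₁ − v₀ = (-0.03500000, 0.17500000, 0.05500000)
m·(v₁−v₀)/dt = (-0.7000, 3.5000, 1.1000)
Δω = ω₁−ω₀ = (-0.17600000, 0.06000000, 0.18125000)
gyro term ω₀×Iω₀ = (0.0080, -0.0840, -0.0675)
applied torque τ = (-0.0800, 0.0000, 0.1500)

F = (-0.7000, 3.5000, 1.1000)
τ = (-0.0800, 0.0000, 0.1500)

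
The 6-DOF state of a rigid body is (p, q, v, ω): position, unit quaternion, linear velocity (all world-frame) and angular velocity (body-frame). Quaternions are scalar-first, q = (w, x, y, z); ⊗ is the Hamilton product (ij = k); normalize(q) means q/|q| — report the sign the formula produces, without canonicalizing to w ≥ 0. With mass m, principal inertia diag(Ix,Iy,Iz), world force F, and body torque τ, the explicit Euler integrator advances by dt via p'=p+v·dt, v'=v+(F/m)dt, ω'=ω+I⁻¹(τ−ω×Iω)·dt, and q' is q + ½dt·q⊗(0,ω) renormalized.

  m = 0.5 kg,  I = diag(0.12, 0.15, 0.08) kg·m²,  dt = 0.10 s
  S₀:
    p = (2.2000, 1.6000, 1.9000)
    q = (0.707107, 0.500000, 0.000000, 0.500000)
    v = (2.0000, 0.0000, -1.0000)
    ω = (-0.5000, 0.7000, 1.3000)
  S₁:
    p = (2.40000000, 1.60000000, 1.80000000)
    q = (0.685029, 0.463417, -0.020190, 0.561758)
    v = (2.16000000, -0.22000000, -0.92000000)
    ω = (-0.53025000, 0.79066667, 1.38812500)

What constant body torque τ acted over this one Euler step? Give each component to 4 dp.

rate change Δω = (-0.03025000, 0.09066667, 0.08812500)
τ = I·(Δω/dt) + ω₀×(Iω₀) = (-0.1000, 0.1100, 0.0600)

τ = (-0.1000, 0.1100, 0.0600)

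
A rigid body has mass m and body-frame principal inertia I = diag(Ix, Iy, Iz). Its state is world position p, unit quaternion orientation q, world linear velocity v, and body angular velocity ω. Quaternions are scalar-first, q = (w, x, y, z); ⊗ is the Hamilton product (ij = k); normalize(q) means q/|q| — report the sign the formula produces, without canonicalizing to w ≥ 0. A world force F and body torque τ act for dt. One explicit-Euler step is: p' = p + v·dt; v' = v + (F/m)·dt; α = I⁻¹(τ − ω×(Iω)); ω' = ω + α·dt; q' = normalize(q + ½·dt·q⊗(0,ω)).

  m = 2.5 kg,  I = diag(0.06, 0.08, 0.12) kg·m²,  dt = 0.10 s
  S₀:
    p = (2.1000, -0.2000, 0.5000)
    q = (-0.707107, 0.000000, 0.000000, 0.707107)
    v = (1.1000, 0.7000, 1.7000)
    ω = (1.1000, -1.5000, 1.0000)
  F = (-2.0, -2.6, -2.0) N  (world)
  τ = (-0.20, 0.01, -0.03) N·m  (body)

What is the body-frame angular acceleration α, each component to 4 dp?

α = (-2.3333, 0.9500, 0.0250)

gyro term ω×Iω = (-0.0600, -0.0660, -0.0330)
α = I⁻¹(τ − ω×Iω) = (-2.3333, 0.9500, 0.0250)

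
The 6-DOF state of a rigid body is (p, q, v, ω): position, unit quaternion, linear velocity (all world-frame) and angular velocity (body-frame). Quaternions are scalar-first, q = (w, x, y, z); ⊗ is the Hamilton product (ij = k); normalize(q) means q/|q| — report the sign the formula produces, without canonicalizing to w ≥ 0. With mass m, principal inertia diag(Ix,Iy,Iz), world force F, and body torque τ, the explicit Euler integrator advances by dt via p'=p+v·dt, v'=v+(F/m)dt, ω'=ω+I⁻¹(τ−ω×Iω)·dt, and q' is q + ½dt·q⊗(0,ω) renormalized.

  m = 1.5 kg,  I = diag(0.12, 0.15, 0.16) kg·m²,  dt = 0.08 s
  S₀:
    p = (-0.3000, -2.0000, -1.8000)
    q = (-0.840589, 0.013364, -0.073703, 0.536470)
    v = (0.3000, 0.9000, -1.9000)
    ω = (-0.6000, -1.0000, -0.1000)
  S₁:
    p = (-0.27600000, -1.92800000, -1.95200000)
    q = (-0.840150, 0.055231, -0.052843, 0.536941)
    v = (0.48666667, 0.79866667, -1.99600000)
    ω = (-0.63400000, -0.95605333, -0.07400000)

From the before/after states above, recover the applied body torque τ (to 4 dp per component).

Δω = ω₁−ω₀ = (-0.03400000, 0.04394667, 0.02600000)
precession coupling = (0.0010, -0.0024, 0.0180)
applied torque τ = (-0.0500, 0.0800, 0.0700)

τ = (-0.0500, 0.0800, 0.0700)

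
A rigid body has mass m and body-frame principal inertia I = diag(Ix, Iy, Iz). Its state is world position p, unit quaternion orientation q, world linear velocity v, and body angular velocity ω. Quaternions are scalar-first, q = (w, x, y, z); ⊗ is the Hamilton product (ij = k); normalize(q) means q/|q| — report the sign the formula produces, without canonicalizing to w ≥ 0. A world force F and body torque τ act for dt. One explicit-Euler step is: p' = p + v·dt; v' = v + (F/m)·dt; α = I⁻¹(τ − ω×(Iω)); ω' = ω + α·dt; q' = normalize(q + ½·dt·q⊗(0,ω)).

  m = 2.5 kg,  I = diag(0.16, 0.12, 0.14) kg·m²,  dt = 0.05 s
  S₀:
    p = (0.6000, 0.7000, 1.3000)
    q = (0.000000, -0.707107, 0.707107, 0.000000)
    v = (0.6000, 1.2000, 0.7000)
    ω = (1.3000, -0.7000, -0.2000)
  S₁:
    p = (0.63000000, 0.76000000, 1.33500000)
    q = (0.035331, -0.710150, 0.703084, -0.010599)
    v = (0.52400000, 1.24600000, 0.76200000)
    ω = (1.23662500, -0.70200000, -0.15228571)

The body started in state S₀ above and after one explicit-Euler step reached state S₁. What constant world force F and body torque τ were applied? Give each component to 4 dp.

F = (-3.8000, 2.3000, 3.1000)
τ = (-0.2000, -0.0100, 0.1700)

velocity change Δv = (-0.07600000, 0.04600000, 0.06200000)
m·(v₁−v₀)/dt = (-3.8000, 2.3000, 3.1000)
Δω = ω₁−ω₀ = (-0.06337500, -0.00200000, 0.04771429)
precession coupling = (0.0028, -0.0052, 0.0364)
τ = I·(Δω/dt) + ω₀×(Iω₀) = (-0.2000, -0.0100, 0.1700)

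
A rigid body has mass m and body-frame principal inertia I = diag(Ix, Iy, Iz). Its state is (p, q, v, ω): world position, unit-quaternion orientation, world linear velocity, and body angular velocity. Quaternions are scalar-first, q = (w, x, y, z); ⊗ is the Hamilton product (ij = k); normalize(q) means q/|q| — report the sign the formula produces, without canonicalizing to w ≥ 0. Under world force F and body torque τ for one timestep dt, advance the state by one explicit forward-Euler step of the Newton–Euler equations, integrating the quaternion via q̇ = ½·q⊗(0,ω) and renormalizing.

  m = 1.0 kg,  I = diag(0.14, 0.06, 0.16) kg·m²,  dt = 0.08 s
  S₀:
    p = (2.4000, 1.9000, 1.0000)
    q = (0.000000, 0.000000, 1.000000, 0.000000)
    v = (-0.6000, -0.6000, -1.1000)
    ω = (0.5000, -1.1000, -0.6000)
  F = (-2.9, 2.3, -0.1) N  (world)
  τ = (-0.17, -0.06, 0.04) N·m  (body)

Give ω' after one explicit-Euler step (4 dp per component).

precession coupling ω×(Iω) = (0.0660, 0.0060, 0.0440)
angular accel α = (-1.6857, -1.1000, -0.0250)
ω' = ω + α·dt = (0.3651, -1.1880, -0.6020)

ω' = (0.3651, -1.1880, -0.6020)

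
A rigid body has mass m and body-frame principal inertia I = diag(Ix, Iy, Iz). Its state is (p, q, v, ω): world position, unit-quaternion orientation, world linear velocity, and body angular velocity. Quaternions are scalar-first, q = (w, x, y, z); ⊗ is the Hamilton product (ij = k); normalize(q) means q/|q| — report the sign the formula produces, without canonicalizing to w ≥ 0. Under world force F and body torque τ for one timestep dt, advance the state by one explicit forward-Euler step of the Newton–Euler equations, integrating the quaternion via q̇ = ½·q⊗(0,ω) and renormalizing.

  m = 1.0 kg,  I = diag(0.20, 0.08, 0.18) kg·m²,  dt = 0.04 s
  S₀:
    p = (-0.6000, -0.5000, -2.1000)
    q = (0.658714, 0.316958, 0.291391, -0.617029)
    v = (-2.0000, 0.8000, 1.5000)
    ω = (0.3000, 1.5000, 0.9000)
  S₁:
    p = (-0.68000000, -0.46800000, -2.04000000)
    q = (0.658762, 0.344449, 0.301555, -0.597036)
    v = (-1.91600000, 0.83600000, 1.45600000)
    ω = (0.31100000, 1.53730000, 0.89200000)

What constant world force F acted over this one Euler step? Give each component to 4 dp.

F = (2.1000, 0.9000, -1.1000)

Δv = v₁−v₀ = (0.08400000, 0.03600000, -0.04400000)
F = m·Δv/dt = (2.1000, 0.9000, -1.1000)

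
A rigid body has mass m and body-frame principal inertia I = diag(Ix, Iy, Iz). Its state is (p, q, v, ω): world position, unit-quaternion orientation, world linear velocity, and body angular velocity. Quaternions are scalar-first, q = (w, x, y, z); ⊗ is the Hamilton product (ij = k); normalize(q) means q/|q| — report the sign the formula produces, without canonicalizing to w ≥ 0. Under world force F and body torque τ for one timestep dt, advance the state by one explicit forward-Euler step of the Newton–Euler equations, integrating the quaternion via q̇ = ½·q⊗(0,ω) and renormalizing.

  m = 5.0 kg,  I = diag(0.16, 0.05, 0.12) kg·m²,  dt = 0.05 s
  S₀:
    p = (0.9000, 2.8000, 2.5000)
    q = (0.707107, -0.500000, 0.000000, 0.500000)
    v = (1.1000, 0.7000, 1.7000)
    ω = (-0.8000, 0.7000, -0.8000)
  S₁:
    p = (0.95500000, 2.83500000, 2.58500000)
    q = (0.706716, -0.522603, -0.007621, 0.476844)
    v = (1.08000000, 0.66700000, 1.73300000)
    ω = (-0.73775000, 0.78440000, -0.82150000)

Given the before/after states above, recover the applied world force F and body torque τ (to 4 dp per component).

velocity change Δv = (-0.02000000, -0.03300000, 0.03300000)
F = m·Δv/dt = (-2.0000, -3.3000, 3.3000)
rate change Δω = (0.06225000, 0.08440000, -0.02150000)
applied torque τ = (0.1600, 0.1100, 0.0100)

F = (-2.0000, -3.3000, 3.3000)
τ = (0.1600, 0.1100, 0.0100)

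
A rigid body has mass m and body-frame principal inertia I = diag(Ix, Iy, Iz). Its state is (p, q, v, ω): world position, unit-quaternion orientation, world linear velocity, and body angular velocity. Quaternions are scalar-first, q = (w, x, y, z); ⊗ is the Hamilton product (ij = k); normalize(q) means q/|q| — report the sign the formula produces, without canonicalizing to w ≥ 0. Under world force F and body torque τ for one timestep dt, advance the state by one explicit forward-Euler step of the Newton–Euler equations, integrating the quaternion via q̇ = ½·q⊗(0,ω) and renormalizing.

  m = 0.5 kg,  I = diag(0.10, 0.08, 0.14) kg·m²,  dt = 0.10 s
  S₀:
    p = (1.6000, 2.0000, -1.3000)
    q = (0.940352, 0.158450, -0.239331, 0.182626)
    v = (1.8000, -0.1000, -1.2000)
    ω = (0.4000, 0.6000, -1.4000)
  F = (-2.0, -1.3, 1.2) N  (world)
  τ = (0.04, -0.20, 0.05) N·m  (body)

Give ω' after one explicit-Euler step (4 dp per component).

precession coupling ω×(Iω) = (-0.0504, 0.0224, -0.0048)
angular accel α = (0.9040, -2.7800, 0.3914)
ω' = ω + α·dt = (0.4904, 0.3220, -1.3609)

ω' = (0.4904, 0.3220, -1.3609)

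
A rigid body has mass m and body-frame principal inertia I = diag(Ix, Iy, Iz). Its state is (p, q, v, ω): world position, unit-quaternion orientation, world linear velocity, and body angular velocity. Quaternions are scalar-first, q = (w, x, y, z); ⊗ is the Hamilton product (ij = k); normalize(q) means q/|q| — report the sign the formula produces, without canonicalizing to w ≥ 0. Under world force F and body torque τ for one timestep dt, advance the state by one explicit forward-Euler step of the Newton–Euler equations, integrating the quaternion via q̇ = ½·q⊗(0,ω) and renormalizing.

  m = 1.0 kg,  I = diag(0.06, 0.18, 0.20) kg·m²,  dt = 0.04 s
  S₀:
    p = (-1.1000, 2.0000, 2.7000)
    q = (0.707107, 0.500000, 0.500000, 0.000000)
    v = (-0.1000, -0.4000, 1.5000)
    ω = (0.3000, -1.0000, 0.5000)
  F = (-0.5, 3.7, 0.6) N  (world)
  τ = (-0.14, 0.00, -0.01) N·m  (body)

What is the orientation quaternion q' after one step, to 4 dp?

2q̇ = q⊗(0,ω) = (0.3500000, 0.4621321, -0.9571070, -0.2964465)
q + ½dt·q⊗(0,ω), renormalized = (0.7139, 0.5091, 0.4807, -0.0059)

q' = (0.7139, 0.5091, 0.4807, -0.0059)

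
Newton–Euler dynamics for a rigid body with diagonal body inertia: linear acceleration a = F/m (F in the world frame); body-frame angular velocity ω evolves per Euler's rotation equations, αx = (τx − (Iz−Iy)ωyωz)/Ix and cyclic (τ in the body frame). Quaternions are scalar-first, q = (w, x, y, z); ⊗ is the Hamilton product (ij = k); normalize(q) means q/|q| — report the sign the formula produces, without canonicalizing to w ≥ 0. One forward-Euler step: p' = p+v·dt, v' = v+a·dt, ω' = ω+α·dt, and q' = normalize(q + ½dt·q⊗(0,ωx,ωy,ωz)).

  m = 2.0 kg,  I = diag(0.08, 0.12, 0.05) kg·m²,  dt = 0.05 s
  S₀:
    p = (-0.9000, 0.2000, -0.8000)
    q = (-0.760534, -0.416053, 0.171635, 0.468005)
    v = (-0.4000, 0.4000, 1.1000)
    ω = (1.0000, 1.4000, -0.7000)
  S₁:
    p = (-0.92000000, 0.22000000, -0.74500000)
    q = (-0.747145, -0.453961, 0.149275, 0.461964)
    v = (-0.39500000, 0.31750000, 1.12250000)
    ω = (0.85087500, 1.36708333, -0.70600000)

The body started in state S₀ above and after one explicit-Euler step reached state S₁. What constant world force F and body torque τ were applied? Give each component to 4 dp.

F = (0.2000, -3.3000, 0.9000)
τ = (-0.1700, -0.1000, 0.0500)

v₁ − v₀ = (0.00500000, -0.08250000, 0.02250000)
F = m·Δv/dt = (0.2000, -3.3000, 0.9000)
Δω = ω₁−ω₀ = (-0.14912500, -0.03291667, -0.00600000)
I·α + gyro = (-0.1700, -0.1000, 0.0500)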